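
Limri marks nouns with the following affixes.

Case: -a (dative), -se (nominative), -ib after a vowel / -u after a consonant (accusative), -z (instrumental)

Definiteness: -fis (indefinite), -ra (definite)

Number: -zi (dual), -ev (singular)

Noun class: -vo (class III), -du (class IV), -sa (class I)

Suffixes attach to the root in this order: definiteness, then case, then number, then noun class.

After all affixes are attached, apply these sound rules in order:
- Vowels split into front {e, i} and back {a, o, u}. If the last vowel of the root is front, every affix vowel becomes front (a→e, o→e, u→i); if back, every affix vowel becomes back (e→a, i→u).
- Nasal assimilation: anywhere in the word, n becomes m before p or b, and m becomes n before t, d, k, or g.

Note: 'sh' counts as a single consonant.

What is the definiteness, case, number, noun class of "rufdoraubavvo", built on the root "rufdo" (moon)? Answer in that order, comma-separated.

Segment: rufdo-ra-ib-ev-vo.
definiteness: -ra → definite.
case: -ib/u → accusative.
number: -ev → singular.
noun class: -vo → class III.

definite, accusative, singular, class III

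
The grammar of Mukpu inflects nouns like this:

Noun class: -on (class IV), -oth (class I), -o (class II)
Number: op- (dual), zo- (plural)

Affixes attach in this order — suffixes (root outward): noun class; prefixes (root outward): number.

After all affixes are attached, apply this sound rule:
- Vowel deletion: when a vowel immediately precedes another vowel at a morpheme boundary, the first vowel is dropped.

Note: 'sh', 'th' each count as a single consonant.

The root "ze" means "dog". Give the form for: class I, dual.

opzoth

Attach noun class class I -oth → zeoth.
Attach number dual op- → opzeoth.
Apply vowel deletion: opzeoth → opzoth.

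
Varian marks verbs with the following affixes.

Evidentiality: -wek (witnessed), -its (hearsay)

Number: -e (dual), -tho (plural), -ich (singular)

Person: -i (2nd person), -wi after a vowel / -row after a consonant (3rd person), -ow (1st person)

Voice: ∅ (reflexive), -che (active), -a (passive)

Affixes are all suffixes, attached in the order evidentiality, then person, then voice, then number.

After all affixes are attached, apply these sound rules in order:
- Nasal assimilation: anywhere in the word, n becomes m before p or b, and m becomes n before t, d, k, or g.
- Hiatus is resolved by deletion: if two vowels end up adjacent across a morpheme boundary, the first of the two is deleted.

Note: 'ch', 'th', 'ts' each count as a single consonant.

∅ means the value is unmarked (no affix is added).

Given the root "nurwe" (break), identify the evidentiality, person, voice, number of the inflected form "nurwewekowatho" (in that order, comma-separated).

Segment: nurwe-wek-ow-a-tho.
evidentiality: -wek → witnessed.
person: -ow → 1st person.
voice: -a → passive.
number: -tho → plural.

witnessed, 1st person, passive, plural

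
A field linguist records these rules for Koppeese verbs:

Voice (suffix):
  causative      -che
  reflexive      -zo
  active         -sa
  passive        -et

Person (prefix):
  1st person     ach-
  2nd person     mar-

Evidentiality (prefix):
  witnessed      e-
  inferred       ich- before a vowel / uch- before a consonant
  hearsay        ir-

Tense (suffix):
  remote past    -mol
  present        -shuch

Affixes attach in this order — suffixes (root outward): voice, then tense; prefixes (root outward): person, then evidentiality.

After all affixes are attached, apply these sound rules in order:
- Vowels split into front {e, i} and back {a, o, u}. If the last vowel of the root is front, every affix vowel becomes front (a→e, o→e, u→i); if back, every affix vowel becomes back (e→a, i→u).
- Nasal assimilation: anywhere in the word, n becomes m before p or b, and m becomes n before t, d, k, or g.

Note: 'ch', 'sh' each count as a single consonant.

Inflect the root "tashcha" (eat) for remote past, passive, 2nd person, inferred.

Attach person 2nd person mar- → martashcha.
Attach voice passive -et → martashchaet.
Attach tense remote past -mol → martashchaetmol.
Attach evidentiality inferred uch- (before consonant 'm') → uchmartashchaetmol.
Apply vowel harmony: uchmartashchaetmol → uchmartashchaatmol.
Nasal assimilation: no change.

uchmartashchaatmol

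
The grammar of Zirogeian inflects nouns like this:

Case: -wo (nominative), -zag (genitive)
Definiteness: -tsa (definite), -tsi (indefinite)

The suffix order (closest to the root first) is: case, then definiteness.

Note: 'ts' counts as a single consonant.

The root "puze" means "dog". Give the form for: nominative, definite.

puzewotsa

Attach case nominative -wo → puzewo.
Attach definiteness definite -tsa → puzewotsa.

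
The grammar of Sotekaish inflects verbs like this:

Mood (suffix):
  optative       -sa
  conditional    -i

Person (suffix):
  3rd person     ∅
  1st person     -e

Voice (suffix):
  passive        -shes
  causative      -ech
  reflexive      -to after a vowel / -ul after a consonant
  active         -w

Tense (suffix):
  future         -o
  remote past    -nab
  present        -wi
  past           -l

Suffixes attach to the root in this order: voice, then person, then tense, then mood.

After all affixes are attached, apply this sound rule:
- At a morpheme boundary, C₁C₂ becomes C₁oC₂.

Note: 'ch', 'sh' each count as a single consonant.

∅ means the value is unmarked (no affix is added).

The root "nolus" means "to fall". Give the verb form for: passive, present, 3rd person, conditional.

Attach voice passive -shes → nolusshes.
person = 3rd person: zero marking, form stays nolusshes.
Attach tense present -wi → nolussheswi.
Attach mood conditional -i → nolussheswii.
Apply epenthesis: nolussheswii → nolusoshesowii.

nolusoshesowii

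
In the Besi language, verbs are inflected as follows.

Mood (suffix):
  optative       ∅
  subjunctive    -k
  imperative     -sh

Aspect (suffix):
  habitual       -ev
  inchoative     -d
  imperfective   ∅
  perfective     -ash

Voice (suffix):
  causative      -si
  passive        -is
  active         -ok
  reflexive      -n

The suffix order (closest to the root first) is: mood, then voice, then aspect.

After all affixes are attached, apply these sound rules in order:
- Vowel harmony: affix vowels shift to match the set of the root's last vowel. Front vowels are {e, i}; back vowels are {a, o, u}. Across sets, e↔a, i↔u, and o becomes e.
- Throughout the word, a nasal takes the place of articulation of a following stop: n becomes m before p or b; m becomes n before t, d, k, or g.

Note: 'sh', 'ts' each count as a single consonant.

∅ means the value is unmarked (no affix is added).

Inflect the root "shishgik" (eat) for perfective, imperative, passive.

Attach mood imperative -sh → shishgiksh.
Attach voice passive -is → shishgikshis.
Attach aspect perfective -ash → shishgikshisash.
Apply vowel harmony: shishgikshisash → shishgikshisesh.
Nasal assimilation: no change.

shishgikshisesh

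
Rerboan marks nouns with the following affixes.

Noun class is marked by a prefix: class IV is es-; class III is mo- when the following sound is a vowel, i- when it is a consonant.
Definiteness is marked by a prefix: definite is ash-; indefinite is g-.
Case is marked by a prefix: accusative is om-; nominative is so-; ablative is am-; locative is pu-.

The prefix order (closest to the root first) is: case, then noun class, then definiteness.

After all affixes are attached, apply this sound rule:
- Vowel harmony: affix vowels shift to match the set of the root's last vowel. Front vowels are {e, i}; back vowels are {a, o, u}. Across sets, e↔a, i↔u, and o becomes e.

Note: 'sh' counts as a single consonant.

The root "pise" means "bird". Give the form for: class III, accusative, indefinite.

Attach case accusative om- → ompise.
Attach noun class class III mo- (before vowel 'o') → moompise.
Attach definiteness indefinite g- → gmoompise.
Apply vowel harmony: gmoompise → gmeempise.

gmeempise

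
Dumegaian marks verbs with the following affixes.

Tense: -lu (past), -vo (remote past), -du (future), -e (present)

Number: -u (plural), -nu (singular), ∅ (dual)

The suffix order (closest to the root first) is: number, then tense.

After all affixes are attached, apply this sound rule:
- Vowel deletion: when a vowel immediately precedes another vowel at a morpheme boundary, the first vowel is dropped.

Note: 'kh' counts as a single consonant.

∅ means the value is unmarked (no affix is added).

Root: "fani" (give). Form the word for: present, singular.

fanine

Attach number singular -nu → faninu.
Attach tense present -e → faninue.
Apply vowel deletion: faninue → fanine.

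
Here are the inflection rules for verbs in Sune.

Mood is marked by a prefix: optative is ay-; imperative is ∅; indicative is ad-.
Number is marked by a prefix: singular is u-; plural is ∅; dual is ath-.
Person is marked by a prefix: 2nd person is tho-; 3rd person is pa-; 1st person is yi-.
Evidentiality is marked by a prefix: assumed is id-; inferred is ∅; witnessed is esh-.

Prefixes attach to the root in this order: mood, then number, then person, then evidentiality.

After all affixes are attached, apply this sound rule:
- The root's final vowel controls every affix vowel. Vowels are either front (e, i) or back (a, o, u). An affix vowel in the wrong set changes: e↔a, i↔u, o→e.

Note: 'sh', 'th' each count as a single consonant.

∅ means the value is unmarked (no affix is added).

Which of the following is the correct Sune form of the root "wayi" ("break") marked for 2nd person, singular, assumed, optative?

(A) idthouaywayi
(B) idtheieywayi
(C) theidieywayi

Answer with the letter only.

B

Attach mood optative ay- → aywayi.
Attach number singular u- → uaywayi.
Attach person 2nd person tho- → thouaywayi.
Attach evidentiality assumed id- → idthouaywayi.
Apply vowel harmony: idthouaywayi → idtheieywayi.
So the correct form is idtheieywayi, option (B).
(C) theidieywayi is wrong: it has the affixes in the wrong order.
(A) idthouaywayi is wrong: it fails to apply the sound rule(s).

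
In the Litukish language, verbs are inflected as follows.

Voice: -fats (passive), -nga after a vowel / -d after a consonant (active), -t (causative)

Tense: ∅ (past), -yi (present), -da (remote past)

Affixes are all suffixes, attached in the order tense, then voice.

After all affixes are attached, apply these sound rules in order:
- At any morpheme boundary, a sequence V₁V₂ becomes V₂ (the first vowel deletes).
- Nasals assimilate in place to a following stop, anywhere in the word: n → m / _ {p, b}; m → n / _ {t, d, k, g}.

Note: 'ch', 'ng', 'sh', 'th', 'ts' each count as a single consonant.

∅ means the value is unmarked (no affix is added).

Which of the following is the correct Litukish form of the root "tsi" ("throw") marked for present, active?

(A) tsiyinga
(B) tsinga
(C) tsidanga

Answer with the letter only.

Attach tense present -yi → tsiyi.
Attach voice active -nga (after vowel 'i') → tsiyinga.
Vowel deletion: no change.
Nasal assimilation: no change.
So the correct form is tsiyinga, option (A).
(C) tsidanga is wrong: it uses remote past instead of present for tense.
(B) tsinga is wrong: it uses past instead of present for tense.

A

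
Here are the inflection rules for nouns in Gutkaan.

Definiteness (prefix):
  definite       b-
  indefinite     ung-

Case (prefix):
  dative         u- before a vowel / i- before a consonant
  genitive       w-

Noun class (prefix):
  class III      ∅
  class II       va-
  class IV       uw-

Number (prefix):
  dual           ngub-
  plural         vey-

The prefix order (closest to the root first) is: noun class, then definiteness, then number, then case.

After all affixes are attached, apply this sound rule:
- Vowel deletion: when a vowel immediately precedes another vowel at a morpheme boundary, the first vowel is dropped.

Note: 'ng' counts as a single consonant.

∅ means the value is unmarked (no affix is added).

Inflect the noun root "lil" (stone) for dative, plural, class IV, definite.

iveybuwlil

Attach noun class class IV uw- → uwlil.
Attach definiteness definite b- → buwlil.
Attach number plural vey- → veybuwlil.
Attach case dative i- (before consonant 'v') → iveybuwlil.
Vowel deletion: no change.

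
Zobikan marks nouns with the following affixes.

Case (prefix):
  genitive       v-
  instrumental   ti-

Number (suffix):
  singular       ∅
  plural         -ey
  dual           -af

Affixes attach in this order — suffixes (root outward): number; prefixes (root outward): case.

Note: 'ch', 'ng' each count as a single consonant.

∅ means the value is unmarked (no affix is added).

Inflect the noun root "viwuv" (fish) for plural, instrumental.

Attach number plural -ey → viwuvey.
Attach case instrumental ti- → tiviwuvey.

tiviwuvey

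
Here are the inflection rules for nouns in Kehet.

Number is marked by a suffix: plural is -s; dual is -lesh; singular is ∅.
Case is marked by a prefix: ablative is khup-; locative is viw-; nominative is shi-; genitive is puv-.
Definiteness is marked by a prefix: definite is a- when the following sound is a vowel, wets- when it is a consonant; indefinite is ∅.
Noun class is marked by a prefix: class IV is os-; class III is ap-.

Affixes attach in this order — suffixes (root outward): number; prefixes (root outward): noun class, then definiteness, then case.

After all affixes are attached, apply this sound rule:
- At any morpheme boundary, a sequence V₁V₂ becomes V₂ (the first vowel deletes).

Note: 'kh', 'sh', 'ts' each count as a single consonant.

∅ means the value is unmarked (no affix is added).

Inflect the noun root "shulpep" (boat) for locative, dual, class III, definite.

Attach noun class class III ap- → apshulpep.
Attach definiteness definite a- (before vowel 'a') → aapshulpep.
Attach case locative viw- → viwaapshulpep.
Attach number dual -lesh → viwaapshulpeplesh.
Apply vowel deletion: viwaapshulpeplesh → viwapshulpeplesh.

viwapshulpeplesh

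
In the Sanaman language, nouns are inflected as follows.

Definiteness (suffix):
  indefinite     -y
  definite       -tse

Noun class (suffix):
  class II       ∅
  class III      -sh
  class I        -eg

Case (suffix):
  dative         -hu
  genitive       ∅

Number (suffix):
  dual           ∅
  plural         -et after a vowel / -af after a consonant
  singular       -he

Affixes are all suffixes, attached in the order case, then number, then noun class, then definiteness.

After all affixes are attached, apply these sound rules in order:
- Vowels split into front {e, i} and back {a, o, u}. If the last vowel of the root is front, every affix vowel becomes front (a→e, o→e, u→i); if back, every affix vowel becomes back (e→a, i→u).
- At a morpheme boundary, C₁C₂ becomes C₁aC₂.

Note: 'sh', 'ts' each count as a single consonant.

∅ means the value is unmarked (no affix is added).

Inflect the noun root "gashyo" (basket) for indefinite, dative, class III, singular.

Attach case dative -hu → gashyohu.
Attach number singular -he → gashyohuhe.
Attach noun class class III -sh → gashyohuhesh.
Attach definiteness indefinite -y → gashyohuheshy.
Apply vowel harmony: gashyohuheshy → gashyohuhashy.
Apply epenthesis: gashyohuhashy → gashyohuhashay.

gashyohuhashay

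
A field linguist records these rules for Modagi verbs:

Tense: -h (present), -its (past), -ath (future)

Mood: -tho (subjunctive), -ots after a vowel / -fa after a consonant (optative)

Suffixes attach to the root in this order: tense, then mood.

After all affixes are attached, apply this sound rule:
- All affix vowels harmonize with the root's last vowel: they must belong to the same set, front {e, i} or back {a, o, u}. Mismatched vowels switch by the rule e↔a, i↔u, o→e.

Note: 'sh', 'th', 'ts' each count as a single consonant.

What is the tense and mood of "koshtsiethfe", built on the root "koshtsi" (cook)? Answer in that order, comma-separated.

future, optative

Segment: koshtsi-ath-fa.
tense: -ath → future.
mood: -ots/fa → optative.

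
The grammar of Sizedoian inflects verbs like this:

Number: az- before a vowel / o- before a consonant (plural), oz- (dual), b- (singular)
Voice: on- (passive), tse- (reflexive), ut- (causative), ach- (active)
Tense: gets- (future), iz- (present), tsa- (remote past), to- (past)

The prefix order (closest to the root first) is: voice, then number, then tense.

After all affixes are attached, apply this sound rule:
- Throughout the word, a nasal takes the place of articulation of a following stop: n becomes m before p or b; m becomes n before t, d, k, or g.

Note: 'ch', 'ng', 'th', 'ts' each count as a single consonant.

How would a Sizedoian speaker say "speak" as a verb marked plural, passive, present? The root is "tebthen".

izazontebthen

Attach voice passive on- → ontebthen.
Attach number plural az- (before vowel 'o') → azontebthen.
Attach tense present iz- → izazontebthen.
Nasal assimilation: no change.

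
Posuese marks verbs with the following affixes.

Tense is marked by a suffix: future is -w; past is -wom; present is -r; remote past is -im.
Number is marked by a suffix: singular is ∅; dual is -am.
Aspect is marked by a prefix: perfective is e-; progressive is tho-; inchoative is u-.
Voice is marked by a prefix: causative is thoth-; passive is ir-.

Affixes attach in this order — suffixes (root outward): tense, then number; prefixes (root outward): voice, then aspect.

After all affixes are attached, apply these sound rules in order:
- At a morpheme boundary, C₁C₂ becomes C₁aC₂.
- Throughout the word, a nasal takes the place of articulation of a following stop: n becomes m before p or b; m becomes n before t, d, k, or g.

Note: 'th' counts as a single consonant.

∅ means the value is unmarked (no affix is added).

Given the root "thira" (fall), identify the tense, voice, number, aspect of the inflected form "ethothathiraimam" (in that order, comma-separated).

Segment: e-thoth-thira-im-am.
tense: -im → remote past.
voice: thoth- → causative.
number: -am → dual.
aspect: e- → perfective.

remote past, causative, dual, perfective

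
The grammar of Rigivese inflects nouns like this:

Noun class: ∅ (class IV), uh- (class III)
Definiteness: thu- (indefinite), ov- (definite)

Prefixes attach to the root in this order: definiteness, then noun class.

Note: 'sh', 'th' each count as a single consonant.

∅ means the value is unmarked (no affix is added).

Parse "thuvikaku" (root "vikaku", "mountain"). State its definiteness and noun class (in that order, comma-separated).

Segment: thu-vikaku.
definiteness: thu- → indefinite.
noun class: ∅ → class IV.

indefinite, class IV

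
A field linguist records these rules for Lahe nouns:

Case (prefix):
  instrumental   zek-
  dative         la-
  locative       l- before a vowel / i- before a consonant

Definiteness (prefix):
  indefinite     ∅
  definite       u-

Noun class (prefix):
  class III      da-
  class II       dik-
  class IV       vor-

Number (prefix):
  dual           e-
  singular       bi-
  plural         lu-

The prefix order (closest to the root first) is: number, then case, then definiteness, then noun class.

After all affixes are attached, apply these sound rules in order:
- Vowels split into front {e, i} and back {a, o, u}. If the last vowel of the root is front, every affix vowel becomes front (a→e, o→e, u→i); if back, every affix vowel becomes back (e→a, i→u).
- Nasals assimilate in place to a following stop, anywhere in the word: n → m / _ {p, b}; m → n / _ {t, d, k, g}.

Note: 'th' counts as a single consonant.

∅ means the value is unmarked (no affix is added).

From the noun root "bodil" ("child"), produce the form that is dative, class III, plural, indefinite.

delelibodil

Attach number plural lu- → lubodil.
Attach case dative la- → lalubodil.
definiteness = indefinite: zero marking, form stays lalubodil.
Attach noun class class III da- → dalalubodil.
Apply vowel harmony: dalalubodil → delelibodil.
Nasal assimilation: no change.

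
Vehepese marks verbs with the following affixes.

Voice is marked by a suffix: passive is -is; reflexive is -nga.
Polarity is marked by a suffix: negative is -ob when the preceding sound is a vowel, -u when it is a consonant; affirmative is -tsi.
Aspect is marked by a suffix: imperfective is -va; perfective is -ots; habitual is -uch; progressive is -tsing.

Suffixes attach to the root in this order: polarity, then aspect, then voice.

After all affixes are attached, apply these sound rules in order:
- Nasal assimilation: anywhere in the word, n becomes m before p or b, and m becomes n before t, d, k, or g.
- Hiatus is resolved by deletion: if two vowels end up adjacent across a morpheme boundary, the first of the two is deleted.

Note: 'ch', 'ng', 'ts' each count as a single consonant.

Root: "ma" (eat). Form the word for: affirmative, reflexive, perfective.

matsotsnga

Attach polarity affirmative -tsi → matsi.
Attach aspect perfective -ots → matsiots.
Attach voice reflexive -nga → matsiotsnga.
Nasal assimilation: no change.
Apply vowel deletion: matsiotsnga → matsotsnga.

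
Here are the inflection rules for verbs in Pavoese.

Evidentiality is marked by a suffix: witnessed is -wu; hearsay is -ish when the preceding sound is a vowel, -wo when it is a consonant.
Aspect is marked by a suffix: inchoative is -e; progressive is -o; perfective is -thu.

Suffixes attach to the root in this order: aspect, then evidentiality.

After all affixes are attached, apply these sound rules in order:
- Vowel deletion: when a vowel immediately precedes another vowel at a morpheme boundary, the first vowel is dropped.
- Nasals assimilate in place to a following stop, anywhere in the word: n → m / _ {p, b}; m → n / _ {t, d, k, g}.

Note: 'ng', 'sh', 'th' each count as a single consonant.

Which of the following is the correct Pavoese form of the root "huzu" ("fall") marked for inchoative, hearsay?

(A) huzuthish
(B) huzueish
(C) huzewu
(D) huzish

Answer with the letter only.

D

Attach aspect inchoative -e → huzue.
Attach evidentiality hearsay -ish (after vowel 'e') → huzueish.
Apply vowel deletion: huzueish → huzish.
Nasal assimilation: no change.
So the correct form is huzish, option (D).
(C) huzewu is wrong: it uses witnessed instead of hearsay for evidentiality.
(A) huzuthish is wrong: it uses perfective instead of inchoative for aspect.
(B) huzueish is wrong: it fails to apply the sound rule(s).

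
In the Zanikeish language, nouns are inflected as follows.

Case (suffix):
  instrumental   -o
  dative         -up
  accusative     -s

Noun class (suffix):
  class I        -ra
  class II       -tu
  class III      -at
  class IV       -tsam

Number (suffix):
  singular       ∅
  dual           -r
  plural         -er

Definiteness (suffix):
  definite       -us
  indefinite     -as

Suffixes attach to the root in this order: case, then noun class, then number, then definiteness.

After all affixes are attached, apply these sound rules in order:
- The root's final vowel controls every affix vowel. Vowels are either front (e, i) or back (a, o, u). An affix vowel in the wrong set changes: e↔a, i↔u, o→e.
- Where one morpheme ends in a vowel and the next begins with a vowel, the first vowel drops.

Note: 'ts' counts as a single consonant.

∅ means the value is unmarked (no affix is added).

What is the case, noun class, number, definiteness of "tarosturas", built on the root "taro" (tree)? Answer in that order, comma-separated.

Segment: taro-s-tu-r-as.
case: -s → accusative.
noun class: -tu → class II.
number: -r → dual.
definiteness: -as → indefinite.

accusative, class II, dual, indefinite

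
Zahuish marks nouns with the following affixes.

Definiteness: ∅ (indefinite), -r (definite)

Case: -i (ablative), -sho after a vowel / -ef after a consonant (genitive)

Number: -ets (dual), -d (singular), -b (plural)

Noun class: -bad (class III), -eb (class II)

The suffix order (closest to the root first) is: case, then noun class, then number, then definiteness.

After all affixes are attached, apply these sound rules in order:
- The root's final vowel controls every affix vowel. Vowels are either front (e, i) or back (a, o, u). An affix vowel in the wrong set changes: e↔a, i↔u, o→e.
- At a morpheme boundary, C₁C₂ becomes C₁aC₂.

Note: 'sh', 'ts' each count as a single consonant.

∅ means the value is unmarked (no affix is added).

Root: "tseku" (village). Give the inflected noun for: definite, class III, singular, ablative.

tsekuubadadar

Attach case ablative -i → tsekui.
Attach noun class class III -bad → tsekuibad.
Attach number singular -d → tsekuibadd.
Attach definiteness definite -r → tsekuibaddr.
Apply vowel harmony: tsekuibaddr → tsekuubaddr.
Apply epenthesis: tsekuubaddr → tsekuubadadar.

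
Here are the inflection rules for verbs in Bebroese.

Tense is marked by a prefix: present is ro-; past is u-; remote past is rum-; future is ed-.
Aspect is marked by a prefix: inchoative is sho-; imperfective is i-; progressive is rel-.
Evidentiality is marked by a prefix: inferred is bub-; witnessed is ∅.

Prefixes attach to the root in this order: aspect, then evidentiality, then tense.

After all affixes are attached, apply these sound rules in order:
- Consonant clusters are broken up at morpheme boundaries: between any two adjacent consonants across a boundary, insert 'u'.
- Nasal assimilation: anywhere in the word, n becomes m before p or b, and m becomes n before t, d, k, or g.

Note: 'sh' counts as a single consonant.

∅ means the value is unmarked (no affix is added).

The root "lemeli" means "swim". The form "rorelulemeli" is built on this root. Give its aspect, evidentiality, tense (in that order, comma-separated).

progressive, witnessed, present

Segment: ro-rel-lemeli.
aspect: rel- → progressive.
evidentiality: ∅ → witnessed.
tense: ro- → present.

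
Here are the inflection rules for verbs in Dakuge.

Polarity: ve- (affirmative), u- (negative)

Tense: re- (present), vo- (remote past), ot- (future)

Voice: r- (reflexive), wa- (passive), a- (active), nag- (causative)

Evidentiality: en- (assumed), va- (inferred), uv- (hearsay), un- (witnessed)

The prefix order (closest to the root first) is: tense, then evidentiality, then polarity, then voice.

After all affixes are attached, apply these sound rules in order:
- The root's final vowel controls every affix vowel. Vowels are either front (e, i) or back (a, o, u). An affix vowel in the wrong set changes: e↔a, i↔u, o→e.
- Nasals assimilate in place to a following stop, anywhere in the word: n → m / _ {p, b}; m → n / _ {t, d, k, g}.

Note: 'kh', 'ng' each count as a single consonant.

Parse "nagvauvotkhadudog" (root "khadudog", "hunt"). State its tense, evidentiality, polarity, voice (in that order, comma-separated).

future, hearsay, affirmative, causative

Segment: nag-ve-uv-ot-khadudog.
tense: ot- → future.
evidentiality: uv- → hearsay.
polarity: ve- → affirmative.
voice: nag- → causative.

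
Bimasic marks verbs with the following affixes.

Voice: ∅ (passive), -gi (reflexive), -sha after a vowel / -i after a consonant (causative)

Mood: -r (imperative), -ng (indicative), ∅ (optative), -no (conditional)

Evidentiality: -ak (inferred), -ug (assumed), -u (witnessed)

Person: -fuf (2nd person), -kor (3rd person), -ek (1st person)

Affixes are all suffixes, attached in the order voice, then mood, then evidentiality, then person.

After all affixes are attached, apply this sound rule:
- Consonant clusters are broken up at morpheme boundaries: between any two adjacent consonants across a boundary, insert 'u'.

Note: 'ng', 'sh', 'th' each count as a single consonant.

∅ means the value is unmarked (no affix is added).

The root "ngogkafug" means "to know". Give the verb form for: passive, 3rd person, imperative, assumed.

ngogkafugurugukor

voice = passive: zero marking, form stays ngogkafug.
Attach mood imperative -r → ngogkafugr.
Attach evidentiality assumed -ug → ngogkafugrug.
Attach person 3rd person -kor → ngogkafugrugkor.
Apply epenthesis: ngogkafugrugkor → ngogkafugurugukor.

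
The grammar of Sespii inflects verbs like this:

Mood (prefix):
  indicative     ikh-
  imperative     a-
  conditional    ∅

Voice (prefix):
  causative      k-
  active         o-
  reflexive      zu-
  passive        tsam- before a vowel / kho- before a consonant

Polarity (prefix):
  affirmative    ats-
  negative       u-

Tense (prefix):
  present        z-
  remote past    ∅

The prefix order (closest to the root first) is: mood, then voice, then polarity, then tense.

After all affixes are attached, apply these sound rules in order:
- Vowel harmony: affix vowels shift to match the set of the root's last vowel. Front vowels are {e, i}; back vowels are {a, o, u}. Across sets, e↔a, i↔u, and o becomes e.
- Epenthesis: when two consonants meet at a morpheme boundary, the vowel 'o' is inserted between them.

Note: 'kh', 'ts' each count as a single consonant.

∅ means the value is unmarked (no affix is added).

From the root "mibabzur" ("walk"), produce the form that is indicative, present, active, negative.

zuoukhomibabzur

Attach mood indicative ikh- → ikhmibabzur.
Attach voice active o- → oikhmibabzur.
Attach polarity negative u- → uoikhmibabzur.
Attach tense present z- → zuoikhmibabzur.
Apply vowel harmony: zuoikhmibabzur → zuoukhmibabzur.
Apply epenthesis: zuoukhmibabzur → zuoukhomibabzur.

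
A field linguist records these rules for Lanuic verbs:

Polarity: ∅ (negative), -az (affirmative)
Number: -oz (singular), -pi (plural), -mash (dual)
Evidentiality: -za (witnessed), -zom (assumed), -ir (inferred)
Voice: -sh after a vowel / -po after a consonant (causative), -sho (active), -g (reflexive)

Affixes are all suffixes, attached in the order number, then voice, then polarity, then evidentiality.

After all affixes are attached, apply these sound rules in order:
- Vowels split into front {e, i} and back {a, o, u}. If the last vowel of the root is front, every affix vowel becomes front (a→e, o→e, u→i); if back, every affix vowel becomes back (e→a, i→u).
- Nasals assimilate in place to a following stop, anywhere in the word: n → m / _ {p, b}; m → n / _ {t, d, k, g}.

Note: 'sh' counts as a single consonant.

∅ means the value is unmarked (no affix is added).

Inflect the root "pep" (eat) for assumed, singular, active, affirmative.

Attach number singular -oz → pepoz.
Attach voice active -sho → pepozsho.
Attach polarity affirmative -az → pepozshoaz.
Attach evidentiality assumed -zom → pepozshoazzom.
Apply vowel harmony: pepozshoazzom → pepezsheezzem.
Nasal assimilation: no change.

pepezsheezzem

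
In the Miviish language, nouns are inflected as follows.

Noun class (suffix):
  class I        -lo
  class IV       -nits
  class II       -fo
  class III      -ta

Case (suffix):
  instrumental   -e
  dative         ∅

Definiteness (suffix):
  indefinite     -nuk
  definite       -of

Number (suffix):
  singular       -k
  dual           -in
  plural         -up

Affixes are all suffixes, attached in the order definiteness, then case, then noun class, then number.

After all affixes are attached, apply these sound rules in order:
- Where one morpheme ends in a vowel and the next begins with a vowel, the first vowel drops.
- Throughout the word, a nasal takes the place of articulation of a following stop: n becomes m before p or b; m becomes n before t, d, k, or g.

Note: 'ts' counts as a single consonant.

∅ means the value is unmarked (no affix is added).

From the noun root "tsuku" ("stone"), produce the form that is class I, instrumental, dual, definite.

Attach definiteness definite -of → tsukuof.
Attach case instrumental -e → tsukuofe.
Attach noun class class I -lo → tsukuofelo.
Attach number dual -in → tsukuofeloin.
Apply vowel deletion: tsukuofeloin → tsukofelin.
Nasal assimilation: no change.

tsukofelin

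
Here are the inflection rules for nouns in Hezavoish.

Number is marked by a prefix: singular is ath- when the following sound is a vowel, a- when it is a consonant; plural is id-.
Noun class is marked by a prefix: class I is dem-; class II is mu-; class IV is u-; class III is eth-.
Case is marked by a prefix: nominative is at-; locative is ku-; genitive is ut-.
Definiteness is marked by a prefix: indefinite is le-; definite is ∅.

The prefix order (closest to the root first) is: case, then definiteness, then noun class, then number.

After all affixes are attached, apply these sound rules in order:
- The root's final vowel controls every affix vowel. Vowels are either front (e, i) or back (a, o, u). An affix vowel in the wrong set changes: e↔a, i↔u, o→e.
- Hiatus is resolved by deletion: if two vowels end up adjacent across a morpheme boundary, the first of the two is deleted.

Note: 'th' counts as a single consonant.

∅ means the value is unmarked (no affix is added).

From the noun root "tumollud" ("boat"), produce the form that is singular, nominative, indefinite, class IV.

Attach case nominative at- → attumollud.
Attach definiteness indefinite le- → leattumollud.
Attach noun class class IV u- → uleattumollud.
Attach number singular ath- (before vowel 'u') → athuleattumollud.
Apply vowel harmony: athuleattumollud → athulaattumollud.
Apply vowel deletion: athulaattumollud → athulattumollud.

athulattumollud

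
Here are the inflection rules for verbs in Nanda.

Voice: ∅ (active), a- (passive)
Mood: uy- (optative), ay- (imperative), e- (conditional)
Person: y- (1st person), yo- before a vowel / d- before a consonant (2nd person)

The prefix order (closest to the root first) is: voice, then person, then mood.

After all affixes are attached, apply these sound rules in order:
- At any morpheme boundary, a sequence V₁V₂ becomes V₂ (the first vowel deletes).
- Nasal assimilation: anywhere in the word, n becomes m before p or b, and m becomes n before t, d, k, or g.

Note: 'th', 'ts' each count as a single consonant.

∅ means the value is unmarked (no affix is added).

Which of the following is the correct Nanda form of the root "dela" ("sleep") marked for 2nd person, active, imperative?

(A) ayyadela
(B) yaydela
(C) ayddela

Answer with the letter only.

voice = active: zero marking, form stays dela.
Attach person 2nd person d- (before consonant 'd') → ddela.
Attach mood imperative ay- → ayddela.
Vowel deletion: no change.
Nasal assimilation: no change.
So the correct form is ayddela, option (C).
(B) yaydela is wrong: it has the affixes in the wrong order.
(A) ayyadela is wrong: it uses passive instead of active for voice.

C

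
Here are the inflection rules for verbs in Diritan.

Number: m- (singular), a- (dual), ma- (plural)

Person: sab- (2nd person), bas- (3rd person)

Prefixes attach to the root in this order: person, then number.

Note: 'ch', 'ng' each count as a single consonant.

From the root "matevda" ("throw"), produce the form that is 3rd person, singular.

Attach person 3rd person bas- → basmatevda.
Attach number singular m- → mbasmatevda.

mbasmatevda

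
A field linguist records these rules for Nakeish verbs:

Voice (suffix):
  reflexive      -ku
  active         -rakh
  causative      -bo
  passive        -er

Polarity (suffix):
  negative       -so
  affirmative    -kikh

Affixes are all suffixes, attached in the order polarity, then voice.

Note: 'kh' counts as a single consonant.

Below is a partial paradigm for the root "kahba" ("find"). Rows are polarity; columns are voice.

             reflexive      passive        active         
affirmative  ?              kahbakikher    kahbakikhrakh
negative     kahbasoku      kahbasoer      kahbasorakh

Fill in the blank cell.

kahbakikhku

Attach polarity affirmative -kikh → kahbakikh.
Attach voice reflexive -ku → kahbakikhku.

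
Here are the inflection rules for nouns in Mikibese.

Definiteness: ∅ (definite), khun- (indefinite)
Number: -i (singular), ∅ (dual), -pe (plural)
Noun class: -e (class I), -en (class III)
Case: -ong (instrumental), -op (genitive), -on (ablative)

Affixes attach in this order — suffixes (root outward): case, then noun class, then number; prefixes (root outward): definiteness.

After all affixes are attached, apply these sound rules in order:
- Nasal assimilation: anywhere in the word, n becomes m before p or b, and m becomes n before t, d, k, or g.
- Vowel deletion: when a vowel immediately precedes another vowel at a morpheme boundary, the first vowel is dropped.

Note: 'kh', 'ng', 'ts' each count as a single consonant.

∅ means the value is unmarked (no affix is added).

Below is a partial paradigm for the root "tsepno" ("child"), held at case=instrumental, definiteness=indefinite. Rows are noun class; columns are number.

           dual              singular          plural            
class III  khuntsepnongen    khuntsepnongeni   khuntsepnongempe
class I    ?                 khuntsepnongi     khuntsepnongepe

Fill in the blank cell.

Attach case instrumental -ong → tsepnoong.
Attach noun class class I -e → tsepnoonge.
number = dual: zero marking, form stays tsepnoonge.
Attach definiteness indefinite khun- → khuntsepnoonge.
Nasal assimilation: no change.
Apply vowel deletion: khuntsepnoonge → khuntsepnonge.

khuntsepnonge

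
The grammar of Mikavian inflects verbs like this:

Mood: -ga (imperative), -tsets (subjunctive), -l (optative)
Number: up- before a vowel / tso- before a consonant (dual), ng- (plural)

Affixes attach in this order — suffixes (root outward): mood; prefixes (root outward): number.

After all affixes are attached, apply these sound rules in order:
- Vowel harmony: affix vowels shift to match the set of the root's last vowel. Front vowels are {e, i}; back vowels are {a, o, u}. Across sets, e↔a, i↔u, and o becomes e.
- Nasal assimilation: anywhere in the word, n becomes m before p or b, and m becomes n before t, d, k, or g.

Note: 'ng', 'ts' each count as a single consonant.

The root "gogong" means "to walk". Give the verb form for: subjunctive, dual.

tsogogongtsats

Attach mood subjunctive -tsets → gogongtsets.
Attach number dual tso- (before consonant 'g') → tsogogongtsets.
Apply vowel harmony: tsogogongtsets → tsogogongtsats.
Nasal assimilation: no change.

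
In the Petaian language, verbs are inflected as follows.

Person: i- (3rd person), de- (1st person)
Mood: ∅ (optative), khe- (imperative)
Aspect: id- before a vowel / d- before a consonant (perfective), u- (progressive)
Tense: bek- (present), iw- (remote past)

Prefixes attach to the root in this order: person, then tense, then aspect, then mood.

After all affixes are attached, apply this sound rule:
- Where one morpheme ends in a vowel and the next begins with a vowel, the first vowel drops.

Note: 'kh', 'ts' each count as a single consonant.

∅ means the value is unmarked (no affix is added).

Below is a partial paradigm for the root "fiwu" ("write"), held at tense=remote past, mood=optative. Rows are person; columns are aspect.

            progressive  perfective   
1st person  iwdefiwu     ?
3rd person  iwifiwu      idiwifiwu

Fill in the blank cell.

Attach person 1st person de- → defiwu.
Attach tense remote past iw- → iwdefiwu.
Attach aspect perfective id- (before vowel 'i') → idiwdefiwu.
mood = optative: zero marking, form stays idiwdefiwu.
Vowel deletion: no change.

idiwdefiwu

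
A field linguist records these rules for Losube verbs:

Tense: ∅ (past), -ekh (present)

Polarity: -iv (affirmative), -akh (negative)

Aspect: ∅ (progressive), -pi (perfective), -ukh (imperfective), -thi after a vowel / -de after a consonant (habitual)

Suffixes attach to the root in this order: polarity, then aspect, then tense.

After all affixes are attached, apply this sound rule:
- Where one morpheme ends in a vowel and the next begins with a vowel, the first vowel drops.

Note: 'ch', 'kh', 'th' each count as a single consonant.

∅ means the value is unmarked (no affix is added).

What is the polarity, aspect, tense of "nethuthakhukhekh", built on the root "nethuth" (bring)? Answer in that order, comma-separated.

Segment: nethuth-akh-ukh-ekh.
polarity: -akh → negative.
aspect: -ukh → imperfective.
tense: -ekh → present.

negative, imperfective, present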